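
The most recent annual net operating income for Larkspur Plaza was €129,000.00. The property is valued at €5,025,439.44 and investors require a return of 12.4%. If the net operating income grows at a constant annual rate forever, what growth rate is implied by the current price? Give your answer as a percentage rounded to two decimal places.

P = D₀(1+g)/(r−g) ⇒ P(r−g) = D₀(1+g) ⇒ g(P+D₀) = P·r − D₀
g = (P·r − D₀)/(P + D₀) = (€5,025,439.44×0.124 − €129,000.00) / (€5,025,439.44 + €129,000.00) = 0.095870

9.59%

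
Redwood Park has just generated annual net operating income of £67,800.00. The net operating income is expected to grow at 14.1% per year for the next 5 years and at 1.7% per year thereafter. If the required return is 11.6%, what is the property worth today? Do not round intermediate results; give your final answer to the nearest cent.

£1140551.49

D_1 = 77359.80000
D_2 = 88267.53180
D_3 = 100713.25378
D_4 = 114913.82257
D_5 = 131116.67155
Terminal value at year 5: TV = D_5×(1+g_2)/(r−g_2) = 133345.65497/0.099 = 1346925.80773
P_0 = D_1/(1+r)^1 + D_2/(1+r)^2 + D_3/(1+r)^3 + D_4/(1+r)^4 + D_5/(1+r)^5 + TV/(1+r)^5
    = 69318.81720 + 70871.65809 + 72459.28484 + 74082.47671 + 75742.03040 + 778077.22133 = 1140551.48857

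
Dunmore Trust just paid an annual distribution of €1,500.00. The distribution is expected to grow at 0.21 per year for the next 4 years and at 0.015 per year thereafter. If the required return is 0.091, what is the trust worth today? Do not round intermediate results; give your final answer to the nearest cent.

€38134.53

D_1 = 1815.00000
D_2 = 2196.15000
D_3 = 2657.34150
D_4 = 3215.38321
Terminal value at year 4: TV = D_4×(1+g_2)/(r−g_2) = 3263.61396/0.076 = 42942.28899
P_0 = D_1/(1+r)^1 + D_2/(1+r)^2 + D_3/(1+r)^3 + D_4/(1+r)^4 + TV/(1+r)^4
    = 1663.61137 + 1845.06852 + 2046.31797 + 2269.51856 + 30310.01756 = 38134.53397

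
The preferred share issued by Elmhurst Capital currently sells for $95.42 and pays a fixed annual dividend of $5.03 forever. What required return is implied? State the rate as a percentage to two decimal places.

5.27%

P = C/r ⇒ r = C/P = $5.03/$95.42 = 0.052714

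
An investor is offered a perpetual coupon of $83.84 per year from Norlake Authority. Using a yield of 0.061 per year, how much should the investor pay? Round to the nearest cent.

Level perpetuity: PV = C / r = $83.84 / 0.061 = $1,374.43

$1374.43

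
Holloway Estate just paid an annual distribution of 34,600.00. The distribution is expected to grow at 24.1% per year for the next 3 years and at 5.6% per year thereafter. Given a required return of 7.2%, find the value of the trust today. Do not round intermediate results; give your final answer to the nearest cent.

D_1 = 42938.60000
D_2 = 53286.80260
D_3 = 66128.92203
Terminal value at year 3: TV = D_3×(1+g_2)/(r−g_2) = 69832.14166/0.016 = 4364508.85376
P_0 = D_1/(1+r)^1 + D_2/(1+r)^2 + D_3/(1+r)^3 + TV/(1+r)^3
    = 40054.66418 + 46369.25210 + 53679.33008 + 3542835.78557 = 3682939.03192

3682939.03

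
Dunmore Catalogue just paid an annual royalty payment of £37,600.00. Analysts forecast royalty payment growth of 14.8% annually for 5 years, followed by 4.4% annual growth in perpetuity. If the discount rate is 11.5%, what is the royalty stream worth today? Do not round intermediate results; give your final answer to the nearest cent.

£845049.31

D_1 = 43164.80000
D_2 = 49553.19040
D_3 = 56887.06258
D_4 = 65306.34784
D_5 = 74971.68732
Terminal value at year 5: TV = D_5×(1+g_2)/(r−g_2) = 78270.44156/0.071 = 1102400.58540
P_0 = D_1/(1+r)^1 + D_2/(1+r)^2 + D_3/(1+r)^3 + D_4/(1+r)^4 + D_5/(1+r)^5 + TV/(1+r)^5
    = 38712.82511 + 39858.58586 + 41038.25701 + 42252.84219 + 43503.37474 + 639683.42576 = 845049.31066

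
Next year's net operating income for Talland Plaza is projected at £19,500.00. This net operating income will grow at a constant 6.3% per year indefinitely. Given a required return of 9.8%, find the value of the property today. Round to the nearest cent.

Growing perpetuity: P = D₁ / (r − g) = £19,500.0000 / (0.098 − 0.063) = £557,142.86

£557142.86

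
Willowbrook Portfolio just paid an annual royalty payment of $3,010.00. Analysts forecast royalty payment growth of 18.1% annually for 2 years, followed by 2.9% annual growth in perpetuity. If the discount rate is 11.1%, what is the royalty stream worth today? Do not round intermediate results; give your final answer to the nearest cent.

$49282.40

D_1 = 3554.81000
D_2 = 4198.23061
Terminal value at year 2: TV = D_2×(1+g_2)/(r−g_2) = 4319.97930/0.082 = 52682.67436
P_0 = D_1/(1+r)^1 + D_2/(1+r)^2 + TV/(1+r)^2
    = 3199.64896 + 3401.24701 + 42681.50211 = 49282.39808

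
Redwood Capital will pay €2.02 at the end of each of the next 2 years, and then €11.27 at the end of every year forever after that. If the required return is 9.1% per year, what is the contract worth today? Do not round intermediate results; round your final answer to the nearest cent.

€107.60

PV of 2-year annuity: €2.02 × [1 − (1+0.091)^−2] / 0.091 = 3.54859
Perpetuity value at year 2: €11.27 / 0.091 = 123.84615
PV of perpetuity: 123.84615 / (1+0.091)^2 = 104.04783
Total PV = 3.54859 + 104.04783 = 107.59642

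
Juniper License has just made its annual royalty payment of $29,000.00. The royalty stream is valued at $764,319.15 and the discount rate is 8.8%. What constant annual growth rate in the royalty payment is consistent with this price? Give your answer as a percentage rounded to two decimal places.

4.82%

P = D₀(1+g)/(r−g) ⇒ P(r−g) = D₀(1+g) ⇒ g(P+D₀) = P·r − D₀
g = (P·r − D₀)/(P + D₀) = ($764,319.15×0.088 − $29,000.00) / ($764,319.15 + $29,000.00) = 0.048228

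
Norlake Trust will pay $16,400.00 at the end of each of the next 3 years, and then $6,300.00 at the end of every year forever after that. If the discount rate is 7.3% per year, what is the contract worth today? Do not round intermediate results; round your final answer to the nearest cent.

$112662.35

PV of 3-year annuity: $16,400.00 × [1 − (1+0.073)^−3] / 0.073 = 42803.96808
Perpetuity value at year 3: $6,300.00 / 0.073 = 86301.36986
PV of perpetuity: 86301.36986 / (1+0.073)^3 = 69858.38212
Total PV = 42803.96808 + 69858.38212 = 112662.35021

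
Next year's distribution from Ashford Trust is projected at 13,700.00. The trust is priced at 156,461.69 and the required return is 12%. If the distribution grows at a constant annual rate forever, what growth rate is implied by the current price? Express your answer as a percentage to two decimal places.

P = D₁/(r−g) ⇒ g = r − D₁/P = 0.12 − 13,700.00/156,461.69 = 0.032439

3.24%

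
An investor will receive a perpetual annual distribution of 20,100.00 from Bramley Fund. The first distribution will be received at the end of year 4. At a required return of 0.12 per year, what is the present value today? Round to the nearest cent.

119223.19

Value at end of year 3: C / r = 20,100.00 / 0.12 = 167,500.0000
Discount to today: PV = 167,500.0000 / (1 + 0.12)^3 = 167,500.0000 / 1.404928 = 119,223.19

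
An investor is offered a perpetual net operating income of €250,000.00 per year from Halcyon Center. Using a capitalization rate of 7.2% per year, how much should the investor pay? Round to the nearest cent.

Level perpetuity: PV = C / r = €250,000.00 / 0.072 = €3,472,222.22

€3472222.22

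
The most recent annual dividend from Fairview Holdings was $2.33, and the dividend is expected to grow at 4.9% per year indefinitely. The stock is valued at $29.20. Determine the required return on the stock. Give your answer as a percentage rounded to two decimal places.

D₁ = $2.33 × 1.049 = $2.4442
P = D₁/(r − g) ⇒ r = D₁/P + g = $2.4442/$29.20 + 0.049 = 0.083704 + 0.049 = 0.132704

13.27%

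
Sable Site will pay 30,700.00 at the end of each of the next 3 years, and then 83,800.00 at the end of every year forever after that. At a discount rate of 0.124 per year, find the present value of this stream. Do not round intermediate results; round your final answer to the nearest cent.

PV of 3-year annuity: 30,700.00 × [1 − (1+0.124)^−3] / 0.124 = 73232.32930
Perpetuity value at year 3: 83,800.00 / 0.124 = 675806.45161
PV of perpetuity: 675806.45161 / (1+0.124)^3 = 475908.43222
Total PV = 73232.32930 + 475908.43222 = 549140.76152

549140.76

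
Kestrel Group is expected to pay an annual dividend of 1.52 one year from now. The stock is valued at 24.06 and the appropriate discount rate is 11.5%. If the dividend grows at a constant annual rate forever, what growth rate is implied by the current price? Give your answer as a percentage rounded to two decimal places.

5.18%

P = D₁/(r−g) ⇒ g = r − D₁/P = 0.115 − 1.52/24.06 = 0.051825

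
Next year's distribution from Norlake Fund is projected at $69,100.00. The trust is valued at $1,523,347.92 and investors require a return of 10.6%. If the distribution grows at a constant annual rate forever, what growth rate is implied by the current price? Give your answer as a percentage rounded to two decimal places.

P = D₁/(r−g) ⇒ g = r − D₁/P = 0.106 − $69,100.00/$1,523,347.92 = 0.060639

6.06%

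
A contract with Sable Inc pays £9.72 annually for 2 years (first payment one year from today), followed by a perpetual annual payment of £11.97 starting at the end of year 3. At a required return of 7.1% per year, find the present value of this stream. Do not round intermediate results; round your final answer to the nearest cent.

£164.53

PV of 2-year annuity: £9.72 × [1 − (1+0.071)^−2] / 0.071 = 17.54961
Perpetuity value at year 2: £11.97 / 0.071 = 168.59155
PV of perpetuity: 168.59155 / (1+0.071)^2 = 146.97953
Total PV = 17.54961 + 146.97953 = 164.52914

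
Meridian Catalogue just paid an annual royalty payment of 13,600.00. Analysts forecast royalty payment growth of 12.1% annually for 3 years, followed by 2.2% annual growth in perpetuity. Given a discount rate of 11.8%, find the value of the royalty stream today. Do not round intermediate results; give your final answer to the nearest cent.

D_1 = 15245.60000
D_2 = 17090.31760
D_3 = 19158.24603
Terminal value at year 3: TV = D_3×(1+g_2)/(r−g_2) = 19579.72744/0.096 = 203955.49419
P_0 = D_1/(1+r)^1 + D_2/(1+r)^2 + D_3/(1+r)^3 + TV/(1+r)^3
    = 13636.49374 + 13673.08540 + 13709.77526 + 145951.98242 = 186971.33682

186971.34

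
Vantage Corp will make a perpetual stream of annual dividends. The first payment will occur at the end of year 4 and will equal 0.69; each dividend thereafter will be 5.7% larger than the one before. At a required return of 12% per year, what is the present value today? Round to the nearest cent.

Value at end of year 3: C₁ / (r − g) = 0.69 / (0.12 − 0.057) = 10.9524
Discount to today: PV = 10.9524 / (1 + 0.12)^3 = 10.9524 / 1.404928 = 7.80

7.80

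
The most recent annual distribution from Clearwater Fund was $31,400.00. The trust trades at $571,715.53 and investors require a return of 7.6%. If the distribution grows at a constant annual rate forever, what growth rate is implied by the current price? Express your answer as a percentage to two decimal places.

2.00%

P = D₀(1+g)/(r−g) ⇒ P(r−g) = D₀(1+g) ⇒ g(P+D₀) = P·r − D₀
g = (P·r − D₀)/(P + D₀) = ($571,715.53×0.076 − $31,400.00) / ($571,715.53 + $31,400.00) = 0.019980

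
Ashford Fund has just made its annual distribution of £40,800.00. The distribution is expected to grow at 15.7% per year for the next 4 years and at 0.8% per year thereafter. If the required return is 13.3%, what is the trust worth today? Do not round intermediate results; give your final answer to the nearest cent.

D_1 = 47205.60000
D_2 = 54616.87920
D_3 = 63191.72923
D_4 = 73112.83072
Terminal value at year 4: TV = D_4×(1+g_2)/(r−g_2) = 73697.73337/0.125 = 589581.86696
P_0 = D_1/(1+r)^1 + D_2/(1+r)^2 + D_3/(1+r)^3 + D_4/(1+r)^4 + TV/(1+r)^4
    = 41664.25419 + 42546.81562 + 43448.07209 + 44368.41960 + 357786.93565 = 529814.49715

£529814.50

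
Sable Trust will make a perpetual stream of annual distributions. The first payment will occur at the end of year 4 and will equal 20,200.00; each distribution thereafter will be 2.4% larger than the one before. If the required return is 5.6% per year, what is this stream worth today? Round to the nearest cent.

536055.35

Value at end of year 3: C₁ / (r − g) = 20,200.00 / (0.056 − 0.024) = 631,250.0000
Discount to today: PV = 631,250.0000 / (1 + 0.056)^3 = 631,250.0000 / 1.177584 = 536,055.35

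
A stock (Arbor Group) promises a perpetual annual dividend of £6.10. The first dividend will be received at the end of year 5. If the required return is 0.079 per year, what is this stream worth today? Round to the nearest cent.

£56.97

Value at end of year 4: C / r = £6.10 / 0.079 = £77.2152
Discount to today: PV = £77.2152 / (1 + 0.079)^4 = £77.2152 / 1.355457 = £56.97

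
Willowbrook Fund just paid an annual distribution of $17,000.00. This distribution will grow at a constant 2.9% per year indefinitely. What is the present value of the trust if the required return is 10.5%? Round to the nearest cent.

D₁ = D₀ × (1 + g) = $17,000.00 × 1.029 = $17,493.0000
Growing perpetuity: P = D₁ / (r − g) = $17,493.0000 / (0.105 − 0.029) = $230,171.05

$230171.05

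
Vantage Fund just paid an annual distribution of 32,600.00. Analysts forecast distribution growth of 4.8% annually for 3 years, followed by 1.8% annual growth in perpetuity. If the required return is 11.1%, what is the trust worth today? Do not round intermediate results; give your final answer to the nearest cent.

D_1 = 34164.80000
D_2 = 35804.71040
D_3 = 37523.33650
Terminal value at year 3: TV = D_3×(1+g_2)/(r−g_2) = 38198.75656/0.093 = 410739.31781
P_0 = D_1/(1+r)^1 + D_2/(1+r)^2 + D_3/(1+r)^3 + TV/(1+r)^3
    = 30751.39514 + 29007.61666 + 27362.72030 + 299518.80934 = 386640.54144

386640.54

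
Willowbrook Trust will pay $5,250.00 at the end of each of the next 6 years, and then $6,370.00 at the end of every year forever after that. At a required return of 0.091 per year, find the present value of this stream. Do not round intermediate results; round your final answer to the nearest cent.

PV of 6-year annuity: $5,250.00 × [1 − (1+0.091)^−6] / 0.091 = 23481.02107
Perpetuity value at year 6: $6,370.00 / 0.091 = 70000.00000
PV of perpetuity: 70000.00000 / (1+0.091)^6 = 41509.69444
Total PV = 23481.02107 + 41509.69444 = 64990.71551

$64990.72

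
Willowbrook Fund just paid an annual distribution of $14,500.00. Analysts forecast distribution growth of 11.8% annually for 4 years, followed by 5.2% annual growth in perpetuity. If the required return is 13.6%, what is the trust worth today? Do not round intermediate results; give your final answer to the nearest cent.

$226094.94

D_1 = 16211.00000
D_2 = 18123.89800
D_3 = 20262.51796
D_4 = 22653.49508
Terminal value at year 4: TV = D_4×(1+g_2)/(r−g_2) = 23831.47683/0.084 = 283708.05748
P_0 = D_1/(1+r)^1 + D_2/(1+r)^2 + D_3/(1+r)^3 + D_4/(1+r)^4 + TV/(1+r)^4
    = 14270.24648 + 14044.13342 + 13821.60314 + 13602.59886 + 170356.35716 = 226094.93905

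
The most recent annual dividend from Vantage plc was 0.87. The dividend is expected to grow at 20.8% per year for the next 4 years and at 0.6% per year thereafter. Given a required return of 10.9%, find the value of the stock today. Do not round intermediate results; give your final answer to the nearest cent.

D_1 = 1.05096
D_2 = 1.26956
D_3 = 1.53363
D_4 = 1.85262
Terminal value at year 4: TV = D_4×(1+g_2)/(r−g_2) = 1.86374/0.103 = 18.09455
P_0 = D_1/(1+r)^1 + D_2/(1+r)^2 + D_3/(1+r)^3 + D_4/(1+r)^4 + TV/(1+r)^4
    = 0.94766 + 1.03226 + 1.12441 + 1.22479 + 11.96249 = 16.29162

16.29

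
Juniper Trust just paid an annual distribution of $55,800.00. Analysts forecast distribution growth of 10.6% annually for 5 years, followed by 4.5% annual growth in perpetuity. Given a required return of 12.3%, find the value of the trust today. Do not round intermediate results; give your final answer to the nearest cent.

$959262.48

D_1 = 61714.80000
D_2 = 68256.56880
D_3 = 75491.76509
D_4 = 83493.89219
D_5 = 92344.24477
Terminal value at year 5: TV = D_5×(1+g_2)/(r−g_2) = 96499.73578/0.078 = 1237176.09974
P_0 = D_1/(1+r)^1 + D_2/(1+r)^2 + D_3/(1+r)^3 + D_4/(1+r)^4 + D_5/(1+r)^5 + TV/(1+r)^5
    = 54955.29831 + 54123.38373 + 53304.06269 + 52497.14456 + 51702.44157 + 692680.14666 = 959262.47752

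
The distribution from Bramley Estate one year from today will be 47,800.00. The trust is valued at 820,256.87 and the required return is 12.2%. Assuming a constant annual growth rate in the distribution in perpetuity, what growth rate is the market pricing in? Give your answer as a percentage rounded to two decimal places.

6.37%

P = D₁/(r−g) ⇒ g = r − D₁/P = 0.122 − 47,800.00/820,256.87 = 0.063726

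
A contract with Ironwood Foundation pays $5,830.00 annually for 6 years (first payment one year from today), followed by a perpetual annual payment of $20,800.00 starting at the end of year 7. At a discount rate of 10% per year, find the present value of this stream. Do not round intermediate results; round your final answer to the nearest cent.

PV of 6-year annuity: $5,830.00 × [1 − (1+0.1)^−6] / 0.1 = 25391.16988
Perpetuity value at year 6: $20,800.00 / 0.1 = 208000.00000
PV of perpetuity: 208000.00000 / (1+0.1)^6 = 117410.57745
Total PV = 25391.16988 + 117410.57745 = 142801.74733

$142801.75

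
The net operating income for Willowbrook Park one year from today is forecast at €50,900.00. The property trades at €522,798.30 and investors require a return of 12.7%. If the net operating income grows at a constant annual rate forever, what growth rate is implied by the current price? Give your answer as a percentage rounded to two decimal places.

2.96%

P = D₁/(r−g) ⇒ g = r − D₁/P = 0.127 − €50,900.00/€522,798.30 = 0.029639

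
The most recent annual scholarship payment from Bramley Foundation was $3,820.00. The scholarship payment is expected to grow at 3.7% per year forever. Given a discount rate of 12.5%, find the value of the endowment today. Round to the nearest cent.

D₁ = D₀ × (1 + g) = $3,820.00 × 1.037 = $3,961.3400
Growing perpetuity: P = D₁ / (r − g) = $3,961.3400 / (0.125 − 0.037) = $45,015.23

$45015.23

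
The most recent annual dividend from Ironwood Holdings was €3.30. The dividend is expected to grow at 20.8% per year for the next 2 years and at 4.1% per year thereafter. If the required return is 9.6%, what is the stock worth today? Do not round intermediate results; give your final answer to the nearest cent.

€83.52

D_1 = 3.98640
D_2 = 4.81557
Terminal value at year 2: TV = D_2×(1+g_2)/(r−g_2) = 5.01301/0.055 = 91.14563
P_0 = D_1/(1+r)^1 + D_2/(1+r)^2 + TV/(1+r)^2
    = 3.63723 + 4.00891 + 75.87780 = 83.52394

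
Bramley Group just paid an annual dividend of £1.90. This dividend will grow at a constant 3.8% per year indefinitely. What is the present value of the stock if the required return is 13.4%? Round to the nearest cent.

£20.54

D₁ = D₀ × (1 + g) = £1.90 × 1.038 = £1.9722
Growing perpetuity: P = D₁ / (r − g) = £1.9722 / (0.134 − 0.038) = £20.54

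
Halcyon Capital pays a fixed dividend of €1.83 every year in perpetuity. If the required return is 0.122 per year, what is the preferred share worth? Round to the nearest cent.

Level perpetuity: PV = C / r = €1.83 / 0.122 = €15.00

€15.00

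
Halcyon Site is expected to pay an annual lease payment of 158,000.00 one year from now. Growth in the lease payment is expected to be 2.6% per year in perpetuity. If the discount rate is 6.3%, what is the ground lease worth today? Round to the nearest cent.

Growing perpetuity: P = D₁ / (r − g) = 158,000.0000 / (0.063 − 0.026) = 4,270,270.27

4270270.27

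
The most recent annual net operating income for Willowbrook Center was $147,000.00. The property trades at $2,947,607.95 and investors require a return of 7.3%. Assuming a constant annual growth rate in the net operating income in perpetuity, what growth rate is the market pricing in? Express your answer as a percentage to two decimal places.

P = D₀(1+g)/(r−g) ⇒ P(r−g) = D₀(1+g) ⇒ g(P+D₀) = P·r − D₀
g = (P·r − D₀)/(P + D₀) = ($2,947,607.95×0.073 − $147,000.00) / ($2,947,607.95 + $147,000.00) = 0.022030

2.20%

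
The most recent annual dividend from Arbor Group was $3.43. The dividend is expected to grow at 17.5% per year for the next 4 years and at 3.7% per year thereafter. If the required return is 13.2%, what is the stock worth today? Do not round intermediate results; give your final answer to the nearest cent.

D_1 = 4.03025
D_2 = 4.73554
D_3 = 5.56426
D_4 = 6.53801
Terminal value at year 4: TV = D_4×(1+g_2)/(r−g_2) = 6.77992/0.095 = 71.36754
P_0 = D_1/(1+r)^1 + D_2/(1+r)^2 + D_3/(1+r)^3 + D_4/(1+r)^4 + TV/(1+r)^4
    = 3.56029 + 3.69553 + 3.83591 + 3.98162 + 43.46253 = 58.53589

$58.54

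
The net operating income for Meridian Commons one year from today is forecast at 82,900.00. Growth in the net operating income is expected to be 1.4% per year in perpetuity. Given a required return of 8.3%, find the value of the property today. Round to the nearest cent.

Growing perpetuity: P = D₁ / (r − g) = 82,900.0000 / (0.083 − 0.014) = 1,201,449.28

1201449.28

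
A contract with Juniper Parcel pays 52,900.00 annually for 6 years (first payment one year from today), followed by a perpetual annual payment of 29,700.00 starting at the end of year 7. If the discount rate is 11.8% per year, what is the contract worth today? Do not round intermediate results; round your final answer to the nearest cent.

347622.31

PV of 6-year annuity: 52,900.00 × [1 − (1+0.118)^−6] / 0.118 = 218731.00959
Perpetuity value at year 6: 29,700.00 / 0.118 = 251694.91525
PV of perpetuity: 251694.91525 / (1+0.118)^6 = 128891.30495
Total PV = 218731.00959 + 128891.30495 = 347622.31455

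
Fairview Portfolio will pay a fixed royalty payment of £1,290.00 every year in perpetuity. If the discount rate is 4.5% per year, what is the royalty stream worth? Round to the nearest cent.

£28666.67

Level perpetuity: PV = C / r = £1,290.00 / 0.045 = £28,666.67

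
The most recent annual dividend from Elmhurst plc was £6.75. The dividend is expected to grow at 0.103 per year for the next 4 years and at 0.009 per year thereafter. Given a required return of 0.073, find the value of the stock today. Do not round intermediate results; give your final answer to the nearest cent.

D_1 = 7.44525
D_2 = 8.21211
D_3 = 9.05796
D_4 = 9.99093
Terminal value at year 4: TV = D_4×(1+g_2)/(r−g_2) = 10.08085/0.064 = 157.51322
P_0 = D_1/(1+r)^1 + D_2/(1+r)^2 + D_3/(1+r)^3 + D_4/(1+r)^4 + TV/(1+r)^4
    = 6.93872 + 7.13272 + 7.33215 + 7.53715 + 118.82782 = 147.76856

£147.77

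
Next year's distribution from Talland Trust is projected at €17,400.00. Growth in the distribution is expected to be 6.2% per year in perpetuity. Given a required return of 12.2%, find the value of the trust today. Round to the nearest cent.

€290000.00

Growing perpetuity: P = D₁ / (r − g) = €17,400.0000 / (0.122 − 0.062) = €290,000.00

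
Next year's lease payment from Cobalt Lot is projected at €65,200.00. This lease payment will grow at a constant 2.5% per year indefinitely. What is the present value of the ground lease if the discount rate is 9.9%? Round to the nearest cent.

€881081.08

Growing perpetuity: P = D₁ / (r − g) = €65,200.0000 / (0.099 − 0.025) = €881,081.08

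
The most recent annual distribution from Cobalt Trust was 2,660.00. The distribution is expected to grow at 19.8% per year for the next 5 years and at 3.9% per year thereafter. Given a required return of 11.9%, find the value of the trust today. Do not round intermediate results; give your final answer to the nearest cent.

64985.81

D_1 = 3186.68000
D_2 = 3817.64264
D_3 = 4573.53588
D_4 = 5479.09599
D_5 = 6563.95699
Terminal value at year 5: TV = D_5×(1+g_2)/(r−g_2) = 6819.95132/0.08 = 85249.39145
P_0 = D_1/(1+r)^1 + D_2/(1+r)^2 + D_3/(1+r)^3 + D_4/(1+r)^4 + D_5/(1+r)^5 + TV/(1+r)^5
    = 2847.79267 + 3048.84327 + 3264.08779 + 3494.52831 + 3741.23763 + 48589.32376 = 64985.81343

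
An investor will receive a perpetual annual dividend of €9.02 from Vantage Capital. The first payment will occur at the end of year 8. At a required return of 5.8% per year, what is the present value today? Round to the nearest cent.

€104.80

Value at end of year 7: C / r = €9.02 / 0.058 = €155.5172
Discount to today: PV = €155.5172 / (1 + 0.058)^7 = €155.5172 / 1.483883 = €104.80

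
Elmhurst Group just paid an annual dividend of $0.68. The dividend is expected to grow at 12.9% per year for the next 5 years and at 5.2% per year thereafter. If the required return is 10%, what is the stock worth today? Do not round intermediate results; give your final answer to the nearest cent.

D_1 = 0.76772
D_2 = 0.86676
D_3 = 0.97857
D_4 = 1.10480
D_5 = 1.24732
Terminal value at year 5: TV = D_5×(1+g_2)/(r−g_2) = 1.31218/0.048 = 27.33714
P_0 = D_1/(1+r)^1 + D_2/(1+r)^2 + D_3/(1+r)^3 + D_4/(1+r)^4 + D_5/(1+r)^5 + TV/(1+r)^5
    = 0.69793 + 0.71633 + 0.73521 + 0.75460 + 0.77449 + 16.97422 = 20.65277

$20.65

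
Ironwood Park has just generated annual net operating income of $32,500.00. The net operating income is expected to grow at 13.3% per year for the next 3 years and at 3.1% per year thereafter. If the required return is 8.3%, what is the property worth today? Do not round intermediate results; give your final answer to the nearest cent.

$844590.52

D_1 = 36822.50000
D_2 = 41719.89250
D_3 = 47268.63820
Terminal value at year 3: TV = D_3×(1+g_2)/(r−g_2) = 48733.96599/0.052 = 937191.65359
P_0 = D_1/(1+r)^1 + D_2/(1+r)^2 + D_3/(1+r)^3 + TV/(1+r)^3
    = 34000.46168 + 35570.19675 + 37212.40344 + 737807.46044 = 844590.52231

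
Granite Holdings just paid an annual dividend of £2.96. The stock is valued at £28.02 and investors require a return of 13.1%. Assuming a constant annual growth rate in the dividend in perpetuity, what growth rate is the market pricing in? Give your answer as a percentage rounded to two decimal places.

2.29%

P = D₀(1+g)/(r−g) ⇒ P(r−g) = D₀(1+g) ⇒ g(P+D₀) = P·r − D₀
g = (P·r − D₀)/(P + D₀) = (£28.02×0.131 − £2.96) / (£28.02 + £2.96) = 0.022938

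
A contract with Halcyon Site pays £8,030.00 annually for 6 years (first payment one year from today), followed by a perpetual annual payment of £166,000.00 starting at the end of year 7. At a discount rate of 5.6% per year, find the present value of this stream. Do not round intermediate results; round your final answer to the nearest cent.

£2177637.04

PV of 6-year annuity: £8,030.00 × [1 − (1+0.056)^−6] / 0.056 = 39987.26900
Perpetuity value at year 6: £166,000.00 / 0.056 = 2964285.71429
PV of perpetuity: 2964285.71429 / (1+0.056)^6 = 2137649.76724
Total PV = 39987.26900 + 2137649.76724 = 2177637.03624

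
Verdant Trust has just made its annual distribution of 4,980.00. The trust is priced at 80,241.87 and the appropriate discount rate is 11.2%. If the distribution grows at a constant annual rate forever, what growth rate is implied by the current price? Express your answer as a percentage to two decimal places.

P = D₀(1+g)/(r−g) ⇒ P(r−g) = D₀(1+g) ⇒ g(P+D₀) = P·r − D₀
g = (P·r − D₀)/(P + D₀) = (80,241.87×0.112 − 4,980.00) / (80,241.87 + 4,980.00) = 0.047019

4.70%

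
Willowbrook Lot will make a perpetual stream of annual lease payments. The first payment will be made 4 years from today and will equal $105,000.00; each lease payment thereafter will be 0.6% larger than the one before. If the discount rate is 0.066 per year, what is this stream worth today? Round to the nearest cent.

$1444662.62

Value at end of year 3: C₁ / (r − g) = $105,000.00 / (0.066 − 0.006) = $1,750,000.0000
Discount to today: PV = $1,750,000.0000 / (1 + 0.066)^3 = $1,750,000.0000 / 1.211355 = $1,444,662.62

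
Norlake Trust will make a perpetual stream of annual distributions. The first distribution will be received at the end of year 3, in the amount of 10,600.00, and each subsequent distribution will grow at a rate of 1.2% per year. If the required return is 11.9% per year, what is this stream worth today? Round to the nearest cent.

79115.56

Value at end of year 2: C₁ / (r − g) = 10,600.00 / (0.119 − 0.012) = 99,065.4206
Discount to today: PV = 99,065.4206 / (1 + 0.119)^2 = 99,065.4206 / 1.252161 = 79,115.56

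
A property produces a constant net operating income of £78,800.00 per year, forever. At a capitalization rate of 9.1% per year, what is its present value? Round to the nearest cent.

£865934.07

Level perpetuity: PV = C / r = £78,800.00 / 0.091 = £865,934.07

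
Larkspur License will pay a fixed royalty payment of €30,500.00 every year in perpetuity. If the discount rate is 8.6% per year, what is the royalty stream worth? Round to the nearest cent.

€354651.16

Level perpetuity: PV = C / r = €30,500.00 / 0.086 = €354,651.16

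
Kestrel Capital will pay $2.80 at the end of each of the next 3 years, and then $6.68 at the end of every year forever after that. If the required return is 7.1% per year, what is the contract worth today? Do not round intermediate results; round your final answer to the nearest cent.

PV of 3-year annuity: $2.80 × [1 − (1+0.071)^−3] / 0.071 = 7.33468
Perpetuity value at year 3: $6.68 / 0.071 = 94.08451
PV of perpetuity: 94.08451 / (1+0.071)^3 = 76.58606
Total PV = 7.33468 + 76.58606 = 83.92074

$83.92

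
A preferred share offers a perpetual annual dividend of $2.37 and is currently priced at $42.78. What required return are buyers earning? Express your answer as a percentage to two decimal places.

P = C/r ⇒ r = C/P = $2.37/$42.78 = 0.055400

5.54%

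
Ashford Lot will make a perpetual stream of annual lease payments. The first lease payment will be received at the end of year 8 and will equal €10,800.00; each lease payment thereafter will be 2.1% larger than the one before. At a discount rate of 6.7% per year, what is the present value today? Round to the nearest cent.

€149112.82

Value at end of year 7: C₁ / (r − g) = €10,800.00 / (0.067 − 0.021) = €234,782.6087
Discount to today: PV = €234,782.6087 / (1 + 0.067)^7 = €234,782.6087 / 1.574530 = €149,112.82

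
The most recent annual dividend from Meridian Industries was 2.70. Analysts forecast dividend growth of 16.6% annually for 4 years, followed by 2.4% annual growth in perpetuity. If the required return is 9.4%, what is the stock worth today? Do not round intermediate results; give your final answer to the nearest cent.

63.66

D_1 = 3.14820
D_2 = 3.67080
D_3 = 4.28015
D_4 = 4.99066
Terminal value at year 4: TV = D_4×(1+g_2)/(r−g_2) = 5.11044/0.07 = 73.00622
P_0 = D_1/(1+r)^1 + D_2/(1+r)^2 + D_3/(1+r)^3 + D_4/(1+r)^4 + TV/(1+r)^4
    = 2.87770 + 3.06709 + 3.26894 + 3.48408 + 50.96718 = 63.66499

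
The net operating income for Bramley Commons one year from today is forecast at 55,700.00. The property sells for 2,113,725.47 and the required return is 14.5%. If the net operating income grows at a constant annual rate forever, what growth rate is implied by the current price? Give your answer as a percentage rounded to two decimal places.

P = D₁/(r−g) ⇒ g = r − D₁/P = 0.145 − 55,700.00/2,113,725.47 = 0.118648

11.86%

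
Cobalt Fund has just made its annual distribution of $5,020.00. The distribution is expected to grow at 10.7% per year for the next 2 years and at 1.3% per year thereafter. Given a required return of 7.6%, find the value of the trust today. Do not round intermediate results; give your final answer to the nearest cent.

D_1 = 5557.14000
D_2 = 6151.75398
Terminal value at year 2: TV = D_2×(1+g_2)/(r−g_2) = 6231.72678/0.063 = 98916.29812
P_0 = D_1/(1+r)^1 + D_2/(1+r)^2 + TV/(1+r)^2
    = 5164.62825 + 5313.42330 + 85436.47314 = 95914.52469

$95914.52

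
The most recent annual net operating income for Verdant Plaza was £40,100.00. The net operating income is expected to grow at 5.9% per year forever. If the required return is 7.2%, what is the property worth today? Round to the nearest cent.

D₁ = D₀ × (1 + g) = £40,100.00 × 1.059 = £42,465.9000
Growing perpetuity: P = D₁ / (r − g) = £42,465.9000 / (0.072 − 0.059) = £3,266,607.69

£3266607.69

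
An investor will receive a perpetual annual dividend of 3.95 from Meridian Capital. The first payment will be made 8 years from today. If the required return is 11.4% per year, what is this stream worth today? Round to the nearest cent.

16.27

Value at end of year 7: C / r = 3.95 / 0.114 = 34.6491
Discount to today: PV = 34.6491 / (1 + 0.114)^7 = 34.6491 / 2.129101 = 16.27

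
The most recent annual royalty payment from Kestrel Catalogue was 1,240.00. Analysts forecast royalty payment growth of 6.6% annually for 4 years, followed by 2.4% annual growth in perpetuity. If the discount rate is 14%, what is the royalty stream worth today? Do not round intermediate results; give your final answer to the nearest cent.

D_1 = 1321.84000
D_2 = 1409.08144
D_3 = 1502.08082
D_4 = 1601.21815
Terminal value at year 4: TV = D_4×(1+g_2)/(r−g_2) = 1639.64738/0.116 = 14134.89124
P_0 = D_1/(1+r)^1 + D_2/(1+r)^2 + D_3/(1+r)^3 + D_4/(1+r)^4 + TV/(1+r)^4
    = 1159.50877 + 1084.24241 + 1013.86177 + 948.04969 + 8368.99033 = 12574.65296

12574.65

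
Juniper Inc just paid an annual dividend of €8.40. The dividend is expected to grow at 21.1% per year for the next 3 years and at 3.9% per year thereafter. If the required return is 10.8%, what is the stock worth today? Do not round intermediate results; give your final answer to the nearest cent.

€195.32

D_1 = 10.17240
D_2 = 12.31878
D_3 = 14.91804
Terminal value at year 3: TV = D_3×(1+g_2)/(r−g_2) = 15.49984/0.069 = 224.63539
P_0 = D_1/(1+r)^1 + D_2/(1+r)^2 + D_3/(1+r)^3 + TV/(1+r)^3
    = 9.18087 + 10.03432 + 10.96712 + 165.14251 = 195.32482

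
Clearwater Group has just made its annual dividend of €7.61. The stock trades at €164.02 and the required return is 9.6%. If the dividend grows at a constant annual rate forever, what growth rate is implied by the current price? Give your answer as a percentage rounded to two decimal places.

4.74%

P = D₀(1+g)/(r−g) ⇒ P(r−g) = D₀(1+g) ⇒ g(P+D₀) = P·r − D₀
g = (P·r − D₀)/(P + D₀) = (€164.02×0.096 − €7.61) / (€164.02 + €7.61) = 0.047404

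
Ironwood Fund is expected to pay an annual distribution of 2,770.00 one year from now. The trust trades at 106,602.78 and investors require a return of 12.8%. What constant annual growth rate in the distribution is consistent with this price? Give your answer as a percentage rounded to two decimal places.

10.20%

P = D₁/(r−g) ⇒ g = r − D₁/P = 0.128 − 2,770.00/106,602.78 = 0.102016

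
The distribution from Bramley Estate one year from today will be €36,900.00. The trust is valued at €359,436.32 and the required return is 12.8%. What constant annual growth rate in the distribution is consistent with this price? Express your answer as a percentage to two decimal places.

P = D₁/(r−g) ⇒ g = r − D₁/P = 0.128 − €36,900.00/€359,436.32 = 0.025339

2.53%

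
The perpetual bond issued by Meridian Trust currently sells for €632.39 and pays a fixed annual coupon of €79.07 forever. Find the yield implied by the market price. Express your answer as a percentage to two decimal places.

12.50%

P = C/r ⇒ r = C/P = €79.07/€632.39 = 0.125034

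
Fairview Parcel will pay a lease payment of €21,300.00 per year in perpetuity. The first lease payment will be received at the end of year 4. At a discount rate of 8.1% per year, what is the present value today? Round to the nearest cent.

Value at end of year 3: C / r = €21,300.00 / 0.081 = €262,962.9630
Discount to today: PV = €262,962.9630 / (1 + 0.081)^3 = €262,962.9630 / 1.263214 = €208,169.69

€208169.69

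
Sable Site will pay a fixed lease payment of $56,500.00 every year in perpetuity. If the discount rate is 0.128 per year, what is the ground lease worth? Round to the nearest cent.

$441406.25

Level perpetuity: PV = C / r = $56,500.00 / 0.128 = $441,406.25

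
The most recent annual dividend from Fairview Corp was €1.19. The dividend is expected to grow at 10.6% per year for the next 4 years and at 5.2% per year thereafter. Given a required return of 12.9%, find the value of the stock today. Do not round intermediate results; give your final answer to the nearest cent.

D_1 = 1.31614
D_2 = 1.45565
D_3 = 1.60995
D_4 = 1.78060
Terminal value at year 4: TV = D_4×(1+g_2)/(r−g_2) = 1.87320/0.077 = 24.32722
P_0 = D_1/(1+r)^1 + D_2/(1+r)^2 + D_3/(1+r)^3 + D_4/(1+r)^4 + TV/(1+r)^4
    = 1.16576 + 1.14201 + 1.11874 + 1.09595 + 14.97327 = 19.49573

€19.50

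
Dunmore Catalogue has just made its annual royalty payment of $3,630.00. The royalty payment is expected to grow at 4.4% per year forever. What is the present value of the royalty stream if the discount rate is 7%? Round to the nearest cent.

D₁ = D₀ × (1 + g) = $3,630.00 × 1.044 = $3,789.7200
Growing perpetuity: P = D₁ / (r − g) = $3,789.7200 / (0.07 − 0.044) = $145,758.46

$145758.46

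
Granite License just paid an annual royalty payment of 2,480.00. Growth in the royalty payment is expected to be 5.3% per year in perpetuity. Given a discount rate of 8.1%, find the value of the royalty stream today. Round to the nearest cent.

D₁ = D₀ × (1 + g) = 2,480.00 × 1.053 = 2,611.4400
Growing perpetuity: P = D₁ / (r − g) = 2,611.4400 / (0.081 − 0.053) = 93,265.71

93265.71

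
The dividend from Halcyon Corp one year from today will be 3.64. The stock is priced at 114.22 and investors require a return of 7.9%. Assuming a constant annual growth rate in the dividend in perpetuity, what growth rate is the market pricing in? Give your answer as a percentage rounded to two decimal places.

P = D₁/(r−g) ⇒ g = r − D₁/P = 0.079 − 3.64/114.22 = 0.047132

4.71%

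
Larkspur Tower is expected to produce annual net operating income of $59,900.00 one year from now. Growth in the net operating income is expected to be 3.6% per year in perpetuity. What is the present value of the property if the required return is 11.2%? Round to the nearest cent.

Growing perpetuity: P = D₁ / (r − g) = $59,900.0000 / (0.112 − 0.036) = $788,157.89

$788157.89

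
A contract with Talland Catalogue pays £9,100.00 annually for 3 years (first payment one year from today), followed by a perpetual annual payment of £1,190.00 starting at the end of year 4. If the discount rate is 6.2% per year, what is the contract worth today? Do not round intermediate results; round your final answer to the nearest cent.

£40259.08

PV of 3-year annuity: £9,100.00 × [1 − (1+0.062)^−3] / 0.062 = 24234.67982
Perpetuity value at year 3: £1,190.00 / 0.062 = 19193.54839
PV of perpetuity: 19193.54839 / (1+0.062)^3 = 16024.39795
Total PV = 24234.67982 + 16024.39795 = 40259.07777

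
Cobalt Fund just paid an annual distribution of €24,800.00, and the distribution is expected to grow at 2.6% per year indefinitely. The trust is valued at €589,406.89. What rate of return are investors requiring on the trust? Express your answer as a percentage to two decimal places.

D₁ = €24,800.00 × 1.026 = €25,444.8000
P = D₁/(r − g) ⇒ r = D₁/P + g = €25,444.8000/€589,406.89 + 0.026 = 0.043170 + 0.026 = 0.069170

6.92%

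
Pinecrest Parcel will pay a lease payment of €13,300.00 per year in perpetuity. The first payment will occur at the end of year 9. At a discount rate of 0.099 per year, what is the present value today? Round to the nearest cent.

Value at end of year 8: C / r = €13,300.00 / 0.099 = €134,343.4343
Discount to today: PV = €134,343.4343 / (1 + 0.099)^8 = €134,343.4343 / 2.128049 = €63,129.87

€63129.87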